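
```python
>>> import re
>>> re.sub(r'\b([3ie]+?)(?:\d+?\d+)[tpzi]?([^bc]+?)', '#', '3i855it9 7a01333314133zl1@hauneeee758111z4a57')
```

'#9 7a01333314133zl1@hauneeee758111z4a57'

Because the quantifier is non-greedy, it stops expanding at the earliest point where the rest of the pattern can succeed.
Each match is replaced by '#'.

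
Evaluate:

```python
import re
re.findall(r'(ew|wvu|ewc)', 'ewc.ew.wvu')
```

Branches in `(...|...)` are attempted left-to-right; the first branch that allows the whole pattern to succeed is taken.
Scanning left to right: at [0:2] match 'ew', group 1 = 'ew'; at [4:6] match 'ew', group 1 = 'ew'; at [7:10] match 'wvu', group 1 = 'wvu'.
With a single group, `findall` returns only what that group captured — 3 items.

['ew', 'ew', 'wvu']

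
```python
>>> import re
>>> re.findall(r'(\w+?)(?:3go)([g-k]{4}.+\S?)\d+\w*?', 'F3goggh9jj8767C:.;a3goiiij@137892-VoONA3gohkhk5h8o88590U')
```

The pattern matches one or more of a word character (lazy) (captured); then the literal '3', then the literal 'go' (non-capturing group); then exactly 4 of a character in [g-k], then one or more of any character, then optionally a non-whitespace character (captured); then one or more of a digit, then zero or more of a word character (lazy).
Matches: at [18:55] match 'a3goiiij@137892-VoONA3gohkhk5h8o88590', groups = ('a', 'iiij@137892-VoONA3gohkhk5h8o8859').
Multiple groups make `findall` return tuples — one 2-tuple for the one match.

[('a', 'iiij@137892-VoONA3gohkhk5h8o8859')]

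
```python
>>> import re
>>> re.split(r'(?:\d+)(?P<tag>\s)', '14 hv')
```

['', ' ', 'hv']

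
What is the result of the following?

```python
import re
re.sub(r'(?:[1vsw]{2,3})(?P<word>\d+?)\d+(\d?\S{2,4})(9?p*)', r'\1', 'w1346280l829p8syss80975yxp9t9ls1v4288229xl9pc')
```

'38sy8t9l4c'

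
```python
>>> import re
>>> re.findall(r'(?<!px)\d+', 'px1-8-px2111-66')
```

['8', '111', '66']

The negative lookaround is zero-width — it rules out positions where the adjacent text would match, without consuming anything.
`findall` yields the raw match text (3 of them) because the pattern has no groups.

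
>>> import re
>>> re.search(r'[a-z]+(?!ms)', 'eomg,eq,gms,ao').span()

A negative assertion filters positions out without eating any characters.
`re.search` scans for the first position where the pattern succeeds.
The match spans [0:4] → 'eomg'.

(0, 4)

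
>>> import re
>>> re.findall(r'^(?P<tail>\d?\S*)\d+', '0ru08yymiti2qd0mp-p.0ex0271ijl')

Pattern: anchored at the start of the string; then optionally a digit, then zero or more of a non-whitespace character (captured as 'tail'); then one or more of a digit.
Scanning left to right: at [0:27] match '0ru08yymiti2qd0mp-p.0ex0271', group 1 = '0ru08yymiti2qd0mp-p.0ex027'.
Because there's exactly one group, `findall` drops the full match and keeps group 1 from the one hit.

['0ru08yymiti2qd0mp-p.0ex027']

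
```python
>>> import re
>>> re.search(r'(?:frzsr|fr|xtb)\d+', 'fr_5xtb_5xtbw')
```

`re.search` scans for the first position where the pattern succeeds.
Here no position works, so the call returns None.

None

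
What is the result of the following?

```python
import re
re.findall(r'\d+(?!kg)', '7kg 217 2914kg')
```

Because the assertion is negative and zero-width, positions next to the forbidden text are skipped.
Scanning left to right: at [4:7] → '217'; at [8:11] → '291'.
Since nothing is captured, `findall` lists the 2 matched substrings directly.

['217', '291']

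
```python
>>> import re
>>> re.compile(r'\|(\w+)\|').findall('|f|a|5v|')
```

['f', '5v']

Walking the string: at [0:3] match '|f|', group 1 = 'f'; at [4:8] match '|5v|', group 1 = '5v'.
One capturing group, so `findall` returns just the captured substring from each match — 2 in all.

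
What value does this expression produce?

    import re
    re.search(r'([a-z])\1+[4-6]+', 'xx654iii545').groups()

The match spans [0:5] → 'xx654'.
Captured: group 1 = 'x'.

('x',)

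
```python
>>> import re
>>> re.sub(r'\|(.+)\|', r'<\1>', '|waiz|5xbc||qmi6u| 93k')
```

'<waiz|5xbc||qmi6u> 93k'

Matches: at [0:18] → '|waiz|5xbc||qmi6u|'.
`\1` in the replacement pulls in group 1's text for each match.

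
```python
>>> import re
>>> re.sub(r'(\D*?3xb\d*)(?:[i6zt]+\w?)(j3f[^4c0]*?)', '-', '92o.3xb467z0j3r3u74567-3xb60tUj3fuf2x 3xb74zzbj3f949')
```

'92o.3xb467z0j3r3u74567-uf2-949'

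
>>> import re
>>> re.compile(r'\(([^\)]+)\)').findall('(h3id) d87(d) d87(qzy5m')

With a single group, `findall` returns only what that group captured — 2 items.

['h3id', 'd']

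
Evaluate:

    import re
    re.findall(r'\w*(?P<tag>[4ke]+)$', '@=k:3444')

Because there's exactly one group, `findall` drops the full match and keeps group 1 from the one hit.

['4']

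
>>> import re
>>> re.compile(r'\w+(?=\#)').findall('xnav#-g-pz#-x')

Lookahead/lookbehind check context without consuming it, so the matched span excludes the asserted characters.
Scanning left to right: at [0:4] → 'xnav'; at [8:10] → 'pz'.
With no groups in the pattern, `findall` gives back each whole match — 2 here.

['xnav', 'pz']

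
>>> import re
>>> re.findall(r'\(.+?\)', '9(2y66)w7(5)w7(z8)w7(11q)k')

With the lazy modifier that quantifier settles for the fewest repetitions that let the rest of the pattern succeed (the atoms after it are unaffected and can still be greedy).
Scanning left to right: at [1:7] → '(2y66)'; at [9:12] → '(5)'; at [14:18] → '(z8)'; at [20:25] → '(11q)'.
`findall` yields the raw match text (4 of them) because the pattern has no groups.

['(2y66)', '(5)', '(z8)', '(11q)']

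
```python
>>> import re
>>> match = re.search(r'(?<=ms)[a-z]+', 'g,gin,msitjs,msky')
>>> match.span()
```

(8, 12)

The positive lookaround only admits positions where the adjacent text matches; those characters stay outside the span.
The match spans [8:12] → 'itjs'.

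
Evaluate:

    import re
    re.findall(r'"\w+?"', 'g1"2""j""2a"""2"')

['"2"', '"j"', '"2a"', '"2"']

Matches: at [2:5] → '"2"'; at [5:8] → '"j"'; at [8:12] → '"2a"'; at [13:16] → '"2"'.
No capturing groups, so `findall` returns the 4 full match strings.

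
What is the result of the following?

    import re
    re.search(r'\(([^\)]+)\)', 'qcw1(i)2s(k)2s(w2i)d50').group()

The match spans [4:7] → '(i)'.

'(i)'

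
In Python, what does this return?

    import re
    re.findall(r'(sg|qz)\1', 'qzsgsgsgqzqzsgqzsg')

`\1` is not a pattern — it's the concrete string captured by group 1, re-applied verbatim.
One capturing group, so `findall` returns just the captured substring from each match — 2 in all.

['sg', 'qz']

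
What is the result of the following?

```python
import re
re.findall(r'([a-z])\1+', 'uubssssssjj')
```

The backreference `\1` re-matches whatever the first group consumed, character for character.
`findall` collects group 1 from each match (3 total).

['u', 's', 'j']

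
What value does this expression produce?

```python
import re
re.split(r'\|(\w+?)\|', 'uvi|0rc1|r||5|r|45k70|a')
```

Matches to split on: at [3:9] → '|0rc1|'; at [11:14] → '|5|'; at [15:22] → '|45k70|'.
The group in the pattern means `split` returns the separators' captures alongside the pieces.

['uvi', '0rc1', 'r|', '5', 'r', '45k70', 'a']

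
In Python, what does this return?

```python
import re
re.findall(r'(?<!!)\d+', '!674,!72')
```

['74', '2']

The negative lookaround is zero-width — it rules out positions where the adjacent text would match, without consuming anything.
Since nothing is captured, `findall` lists the 2 matched substrings directly.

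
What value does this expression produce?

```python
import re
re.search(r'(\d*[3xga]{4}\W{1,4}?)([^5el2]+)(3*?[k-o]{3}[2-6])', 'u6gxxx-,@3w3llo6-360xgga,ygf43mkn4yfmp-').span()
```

The pattern matches zero or more of a digit, then exactly 4 of one of [3xga], then 1 to 4 of a non-word character (lazy) (captured); then one or more of any character except [5el2] (captured); then zero or more of a literal '3' (lazy), then exactly 3 of a character in [k-o], then a character in [2-6] (captured).
Unlike `match`, `search` isn't anchored — it looks for the pattern anywhere in the string.
The match spans [1:16] → '6gxxx-,@3w3llo6'.
Captured: group 1 = '6gxxx-', group 2 = ',@3w3', group 3 = 'llo6'.

(1, 16)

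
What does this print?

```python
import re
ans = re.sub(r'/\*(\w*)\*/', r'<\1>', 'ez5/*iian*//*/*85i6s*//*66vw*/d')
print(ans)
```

ez5<iian>/*<85i6s><66vw>d

Matches: at [3:11] → '/*iian*/'; at [13:22] → '/*85i6s*/'; at [22:30] → '/*66vw*/'.
Each match is replaced using the text its own group 1 captured.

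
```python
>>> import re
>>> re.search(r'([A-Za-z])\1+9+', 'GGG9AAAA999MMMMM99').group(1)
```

'G'

`\1` has to match the exact text group 1 already captured.
`re.search` tries every starting position until one works.
The match spans [0:4] → 'GGG9'.
Captured: group 1 = 'G'.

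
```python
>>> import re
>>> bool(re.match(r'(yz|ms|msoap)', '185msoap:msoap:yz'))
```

False

`re.match` won't scan ahead — the pattern has to work from the very first character.
Here the pattern fails at index 0, so the call returns None, and `bool(None)` is False.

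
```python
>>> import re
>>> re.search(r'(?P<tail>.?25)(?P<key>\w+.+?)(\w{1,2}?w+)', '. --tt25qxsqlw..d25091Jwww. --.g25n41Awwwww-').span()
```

Because the quantifier is non-greedy, it stops expanding at the earliest point where the rest of the pattern can succeed.
The match spans [5:26] → 't25qxsqlw..d25091Jwww'.

(5, 26)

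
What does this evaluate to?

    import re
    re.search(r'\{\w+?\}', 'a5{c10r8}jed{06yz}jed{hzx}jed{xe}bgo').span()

`re.search` scans for the first position where the pattern succeeds.
The match spans [2:9] → '{c10r8}'.

(2, 9)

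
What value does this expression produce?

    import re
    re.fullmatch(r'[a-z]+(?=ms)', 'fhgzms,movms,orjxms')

None

Because the assertion is zero-width, the text it checks is not consumed and won't appear in the result.
`re.fullmatch` requires the pattern to consume the entire string.
Here there's no way to consume every character, so the call returns None.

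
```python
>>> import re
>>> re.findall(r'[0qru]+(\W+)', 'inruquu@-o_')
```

The pattern matches one or more of one of [0qru]; then one or more of a non-word character (captured).
Scanning left to right: at [2:9] match 'ruquu@-', group 1 = '@-'.
One capturing group, so `findall` returns just the captured substring from the one match — 1 in all.

['@-']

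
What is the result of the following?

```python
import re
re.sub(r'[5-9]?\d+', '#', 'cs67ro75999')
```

'cs#ro#'

This matches optionally a character in [5-9]; then one or more of a digit.
`sub` substitutes '#' at each match site.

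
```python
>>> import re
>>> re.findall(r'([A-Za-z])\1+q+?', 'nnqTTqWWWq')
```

`\1` has to match the exact text group 1 already captured.
Matches: at [0:3] match 'nnq', group 1 = 'n'; at [3:6] match 'TTq', group 1 = 'T'; at [6:10] match 'WWWq', group 1 = 'W'.
Because there's exactly one group, `findall` drops the full match and keeps group 1 from each hit.

['n', 'T', 'W']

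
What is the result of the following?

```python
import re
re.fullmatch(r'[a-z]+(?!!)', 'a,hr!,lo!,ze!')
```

None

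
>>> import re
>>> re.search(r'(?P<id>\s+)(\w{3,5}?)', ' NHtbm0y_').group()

This matches one or more of whitespace (captured as 'id'); then 3 to 5 of a word character (lazy) (captured).
Unlike `match`, `search` isn't anchored — it looks for the pattern anywhere in the string.
The match spans [0:4] → ' NHt'.
Captured: group 1 = ' ', group 2 = 'NHt'.

' NHt'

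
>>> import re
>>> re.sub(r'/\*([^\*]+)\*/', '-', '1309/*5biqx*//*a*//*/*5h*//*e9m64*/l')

'1309--/*--l'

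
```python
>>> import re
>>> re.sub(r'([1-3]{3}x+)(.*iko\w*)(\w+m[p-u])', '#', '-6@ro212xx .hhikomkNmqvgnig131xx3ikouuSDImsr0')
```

The pattern matches exactly 3 of a character in [1-3], then one or more of the literal 'x' (captured); then zero or more of any character, then the literal 'iko', then zero or more of a word character (captured); then one or more of a word character, then the literal 'm', then a character in [p-u] (captured).
Matches: at [5:43] → '212xx .hhikomkNmqvgnig131xx3ikouuSDIms'.
Each match is replaced by '#'.

'-6@ro#r0'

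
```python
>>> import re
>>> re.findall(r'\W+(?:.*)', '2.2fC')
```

['.2fC']

Pattern: one or more of a non-word character; then zero or more of any character (non-capturing group).
Matches: at [1:5] → '.2fC'.
`findall` yields the raw match text (1 of them) because the pattern has no groups.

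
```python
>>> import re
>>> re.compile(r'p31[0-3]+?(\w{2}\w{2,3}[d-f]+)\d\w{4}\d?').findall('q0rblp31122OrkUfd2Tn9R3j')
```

Pattern: the literal 'p31', then one or more of a character in [0-3] (lazy); then exactly 2 of a word character, then 2 to 3 of a word character, then one or more of a character in [d-f] (captured); then a digit, then exactly 4 of a word character, then optionally a digit.
A non-greedy quantifier consumes as few characters as it can — just enough that the remainder of the pattern still matches from where it stops; whatever follows it matches normally.
Matches: at [5:23] match 'p31122OrkUfd2Tn9R3', group 1 = '2OrkUfd'.
`findall` collects group 1 from the one match (1 total).

['2OrkUfd']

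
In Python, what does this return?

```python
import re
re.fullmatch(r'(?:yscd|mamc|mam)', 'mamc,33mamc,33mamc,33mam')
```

None

`re.fullmatch` is like wrapping the pattern in `^…$` (in single-line mode).
Here the pattern can't cover the whole string, so the call returns None.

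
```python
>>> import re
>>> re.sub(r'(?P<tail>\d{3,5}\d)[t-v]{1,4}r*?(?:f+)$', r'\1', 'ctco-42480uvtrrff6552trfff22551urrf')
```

'ctco-42480uvtrrff6552trfff22551'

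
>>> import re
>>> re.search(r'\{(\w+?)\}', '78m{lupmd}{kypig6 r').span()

(3, 10)

The match spans [3:10] → '{lupmd}'.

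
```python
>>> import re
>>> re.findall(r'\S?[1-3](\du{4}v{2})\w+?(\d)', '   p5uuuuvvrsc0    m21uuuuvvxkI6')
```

This matches optionally a non-whitespace character, then a character in [1-3]; then a digit, then exactly 4 of the literal 'u', then exactly 2 of a literal 'v' (captured); then one or more of a word character (lazy); then a digit (captured).
Scanning left to right: at [19:32] match 'm21uuuuvvxkI6', groups = ('1uuuuvv', '6').
Multiple groups make `findall` return tuples — one 2-tuple for the one match.

[('1uuuuvv', '6')]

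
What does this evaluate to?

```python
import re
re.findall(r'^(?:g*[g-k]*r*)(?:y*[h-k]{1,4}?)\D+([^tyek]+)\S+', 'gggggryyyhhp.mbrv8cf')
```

['8c']

Because there's exactly one group, `findall` drops the full match and keeps group 1 from the one hit.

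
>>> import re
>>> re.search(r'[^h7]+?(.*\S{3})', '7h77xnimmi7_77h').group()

'xnimmi7_77h'

The match spans [4:15] → 'xnimmi7_77h'.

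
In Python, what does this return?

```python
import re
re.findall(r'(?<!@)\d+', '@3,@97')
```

['7']

The negative lookahead/lookbehind blocks any match where the forbidden context is present.
With no groups in the pattern, `findall` gives back each whole match — 1 here.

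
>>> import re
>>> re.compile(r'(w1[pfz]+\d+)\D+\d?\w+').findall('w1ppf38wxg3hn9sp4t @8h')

['w1ppf38']

Pattern: the literal 'w1', then one or more of one of [pfz], then one or more of a digit (captured); then one or more of a non-digit, then optionally a digit, then one or more of a word character.
Matches: at [0:18] match 'w1ppf38wxg3hn9sp4t', group 1 = 'w1ppf38'.
`findall` collects group 1 from the one match (1 total).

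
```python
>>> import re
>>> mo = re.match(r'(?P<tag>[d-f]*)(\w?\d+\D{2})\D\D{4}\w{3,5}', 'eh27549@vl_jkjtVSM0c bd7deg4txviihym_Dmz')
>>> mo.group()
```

With `match`, the pattern is implicitly anchored at the beginning.
The match spans [0:19] → 'eh27549@vl_jkjtVSM0'.

'eh27549@vl_jkjtVSM0'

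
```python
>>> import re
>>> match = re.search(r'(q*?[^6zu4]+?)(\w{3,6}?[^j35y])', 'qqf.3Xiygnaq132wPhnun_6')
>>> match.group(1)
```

The match spans [0:9] → 'qqf.3Xiyg'.
Captured: group 1 = 'qqf.', group 2 = '3Xiyg'.

'qqf.'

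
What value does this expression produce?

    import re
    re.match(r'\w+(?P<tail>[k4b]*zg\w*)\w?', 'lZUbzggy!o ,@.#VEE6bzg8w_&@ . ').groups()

('zggy',)

The match spans [0:8] → 'lZUbzggy'.
Captured: group 1 = 'zggy'.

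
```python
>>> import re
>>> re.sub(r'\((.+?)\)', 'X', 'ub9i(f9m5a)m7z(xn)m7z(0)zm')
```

'ub9iXm7zXm7zXzm'

Because the quantifier is non-greedy, it stops expanding at the earliest point where the rest of the pattern can succeed.
Matches: at [4:11] → '(f9m5a)'; at [14:18] → '(xn)'; at [21:24] → '(0)'.
Every occurrence is swapped for 'X'.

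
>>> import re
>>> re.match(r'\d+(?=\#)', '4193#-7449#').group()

'4193'

`match` is anchored at position 0; if the pattern doesn't fit there, it returns None.
The match spans [0:4] → '4193'.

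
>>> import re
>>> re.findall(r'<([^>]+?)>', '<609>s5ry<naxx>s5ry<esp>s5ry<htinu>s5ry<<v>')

Matches: at [0:5] match '<609>', group 1 = '609'; at [9:15] match '<naxx>', group 1 = 'naxx'; at [19:24] match '<esp>', group 1 = 'esp'; at [28:35] match '<htinu>', group 1 = 'htinu'; at [39:43] match '<<v>', group 1 = '<v'.
`findall` collects group 1 from each match (5 total).

['609', 'naxx', 'esp', 'htinu', '<v']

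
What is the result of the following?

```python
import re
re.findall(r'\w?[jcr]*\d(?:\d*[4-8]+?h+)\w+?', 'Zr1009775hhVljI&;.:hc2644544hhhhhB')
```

The pattern matches optionally a word character, then zero or more of one of [jcr], then a digit; then zero or more of a digit, then one or more of a character in [4-8] (lazy), then one or more of a literal 'h' (non-capturing group); then one or more of a word character (lazy).
A `+?`/`*?`/`{m,n}?` starts at its minimum and grows only as far as needed for what follows to match.
Walking the string: at [0:12] → 'Zr1009775hhV'; at [19:34] → 'hc2644544hhhhhB'.
No capturing groups, so `findall` returns the 2 full match strings.

['Zr1009775hhV', 'hc2644544hhhhhB']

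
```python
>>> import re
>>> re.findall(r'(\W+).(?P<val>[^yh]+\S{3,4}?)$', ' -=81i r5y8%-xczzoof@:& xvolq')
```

[('%-', 'czzoof@:& xvolq')]

The pattern matches one or more of a non-word character (captured); then any character; then one or more of any character except [yh], then 3 to 4 of a non-whitespace character (lazy) (captured as 'val'); then anchored at the end.
Walking the string: at [11:29] match '%-xczzoof@:& xvolq', groups = ('%-', 'czzoof@:& xvolq').
2 groups means the one result is a tuple of 2 captured strings — 1 here.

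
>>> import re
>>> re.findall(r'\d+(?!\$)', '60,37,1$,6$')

The negative lookahead/lookbehind blocks any match where the forbidden context is present.
Walking the string: at [0:2] → '60'; at [3:5] → '37'.
`findall` yields the raw match text (2 of them) because the pattern has no groups.

['60', '37']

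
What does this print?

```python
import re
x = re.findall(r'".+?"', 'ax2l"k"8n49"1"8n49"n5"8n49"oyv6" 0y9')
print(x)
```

['"k"', '"1"', '"n5"', '"oyv6"']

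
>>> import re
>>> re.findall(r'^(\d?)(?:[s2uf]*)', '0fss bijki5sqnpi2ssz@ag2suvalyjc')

['0']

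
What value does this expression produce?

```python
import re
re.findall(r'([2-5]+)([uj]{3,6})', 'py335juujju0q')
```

[('335', 'juujju')]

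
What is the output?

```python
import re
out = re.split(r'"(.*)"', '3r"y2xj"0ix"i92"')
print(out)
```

With a capturing group present, the delimiter's captured portion is kept in the result list.

['3r', 'y2xj"0ix"i92', '']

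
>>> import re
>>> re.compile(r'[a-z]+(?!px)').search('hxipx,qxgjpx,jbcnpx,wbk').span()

Because the assertion is negative and zero-width, positions next to the forbidden text are skipped.
`re.search` scans for the first position where the pattern succeeds.
The match spans [0:5] → 'hxipx'.

(0, 5)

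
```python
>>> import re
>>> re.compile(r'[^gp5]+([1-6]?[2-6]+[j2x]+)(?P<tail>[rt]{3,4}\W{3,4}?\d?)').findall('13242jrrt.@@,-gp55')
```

[('2j', 'rrt.@@')]

With the lazy modifier that quantifier settles for the fewest repetitions that let the rest of the pattern succeed (the atoms after it are unaffected and can still be greedy).
2 groups means the one result is a tuple of 2 captured strings — 1 here.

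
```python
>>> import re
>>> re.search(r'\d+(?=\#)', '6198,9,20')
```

None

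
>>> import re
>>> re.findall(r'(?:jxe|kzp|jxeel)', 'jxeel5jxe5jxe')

['jxe', 'jxe', 'jxe']

Alternation tries branches left to right and keeps the first one that lets the overall match succeed at that position.
Walking the string: at [0:3] → 'jxe'; at [6:9] → 'jxe'; at [10:13] → 'jxe'.
No capturing groups, so `findall` returns the 3 full match strings.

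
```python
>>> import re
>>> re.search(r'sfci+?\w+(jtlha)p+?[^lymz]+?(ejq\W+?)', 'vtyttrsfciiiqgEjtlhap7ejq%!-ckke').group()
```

'sfciiiqgEjtlhap7ejq%'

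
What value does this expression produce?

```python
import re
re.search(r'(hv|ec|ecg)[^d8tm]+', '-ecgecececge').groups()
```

The match spans [1:12] → 'ecgecececge'.
Captured: group 1 = 'ec'.

('ec',)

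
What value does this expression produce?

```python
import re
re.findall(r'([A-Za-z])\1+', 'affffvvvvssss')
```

A backreference is literal: `\1` must see the identical characters the first group matched.
`findall` collects group 1 from each match (3 total).

['f', 'v', 's']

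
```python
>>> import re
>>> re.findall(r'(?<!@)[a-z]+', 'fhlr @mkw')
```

Because the assertion is negative and zero-width, positions next to the forbidden text are skipped.
Matches: at [0:4] → 'fhlr'; at [7:9] → 'kw'.
`findall` yields the raw match text (2 of them) because the pattern has no groups.

['fhlr', 'kw']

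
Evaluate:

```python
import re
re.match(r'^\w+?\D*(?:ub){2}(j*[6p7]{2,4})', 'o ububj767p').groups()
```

The pattern matches anchored at the start of the string; then one or more of a word character (lazy); then zero or more of a non-digit, then the literal 'ub' repeated 2 times; then zero or more of a literal 'j', then 2 to 4 of one of [6p7] (captured).
`re.match` only tries the pattern at the start of the string.
The match spans [0:11] → 'o ububj767p'.
Captured: group 1 = 'j767p'.

('j767p',)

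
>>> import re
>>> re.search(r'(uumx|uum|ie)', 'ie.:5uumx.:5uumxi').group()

'ie'

The match spans [0:2] → 'ie'.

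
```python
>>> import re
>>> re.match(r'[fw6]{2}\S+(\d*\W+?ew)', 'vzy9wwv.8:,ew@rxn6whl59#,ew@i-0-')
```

None

The pattern matches exactly 2 of one of [fw6], then one or more of a non-whitespace character; then zero or more of a digit, then one or more of a non-word character (lazy), then the literal 'ew' (captured).
`match` is anchored at position 0; if the pattern doesn't fit there, it returns None.
Here position 0 doesn't satisfy it, so the call returns None.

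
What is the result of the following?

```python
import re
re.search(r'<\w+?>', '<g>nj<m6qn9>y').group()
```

`re.search` tries every starting position until one works.
The match spans [0:3] → '<g>'.

'<g>'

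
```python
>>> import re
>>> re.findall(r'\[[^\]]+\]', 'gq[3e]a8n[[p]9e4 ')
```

['[3e]', '[[p]']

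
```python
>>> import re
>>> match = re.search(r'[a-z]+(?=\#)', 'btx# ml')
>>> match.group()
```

The `(?=…)`/`(?<=…)` assertion just peeks at neighbouring text; it doesn't advance the match position.
`search` walks the string left to right and returns the first match it finds.
The match spans [0:3] → 'btx'.

'btx'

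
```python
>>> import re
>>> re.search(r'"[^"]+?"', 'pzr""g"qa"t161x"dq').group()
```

'"g"'

`search` walks the string left to right and returns the first match it finds.
The match spans [4:7] → '"g"'.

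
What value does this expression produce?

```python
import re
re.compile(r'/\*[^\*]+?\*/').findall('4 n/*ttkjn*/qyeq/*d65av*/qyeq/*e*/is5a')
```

['/*ttkjn*/', '/*d65av*/', '/*e*/']

Scanning left to right: at [3:12] → '/*ttkjn*/'; at [16:25] → '/*d65av*/'; at [29:34] → '/*e*/'.
No capturing groups, so `findall` returns the 3 full match strings.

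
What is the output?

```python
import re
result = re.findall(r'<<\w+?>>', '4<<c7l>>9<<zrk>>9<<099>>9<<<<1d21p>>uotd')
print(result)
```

Walking the string: at [1:8] → '<<c7l>>'; at [9:16] → '<<zrk>>'; at [17:24] → '<<099>>'; at [27:36] → '<<1d21p>>'.
Since nothing is captured, `findall` lists the 4 matched substrings directly.

['<<c7l>>', '<<zrk>>', '<<099>>', '<<1d21p>>']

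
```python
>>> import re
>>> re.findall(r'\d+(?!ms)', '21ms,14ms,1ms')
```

Because the assertion is negative and zero-width, positions next to the forbidden text are skipped.
Scanning left to right: at [0:1] → '2'; at [5:6] → '1'.
Since nothing is captured, `findall` lists the 2 matched substrings directly.

['2', '1']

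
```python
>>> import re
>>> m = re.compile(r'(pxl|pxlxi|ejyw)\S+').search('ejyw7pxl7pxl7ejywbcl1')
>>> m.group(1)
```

'ejyw'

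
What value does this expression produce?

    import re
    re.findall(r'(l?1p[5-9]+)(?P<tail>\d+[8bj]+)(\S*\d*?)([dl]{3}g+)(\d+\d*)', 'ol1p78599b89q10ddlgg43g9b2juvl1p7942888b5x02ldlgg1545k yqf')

[('l1p7859', '9b8', '9q10ddlgg43g9b2juvl1p7942888b5x02', 'ldlgg', '1545')]

This matches optionally the literal 'l', then the literal '1p', then one or more of a character in [5-9] (captured); then one or more of a digit, then one or more of one of [8bj] (captured as 'tail'); then zero or more of a non-whitespace character, then zero or more of a digit (lazy) (captured); then exactly 3 of one of [dl], then one or more of a literal 'g' (captured); then one or more of a digit, then zero or more of a digit (captured).
With 5 capturing groups, `findall` returns a 5-tuple per match.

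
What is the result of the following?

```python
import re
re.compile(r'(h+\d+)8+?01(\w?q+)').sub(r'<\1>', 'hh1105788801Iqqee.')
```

The replacement refers to a captured group, so each match is rewritten using its own captured text.

'<hh1105788>ee.'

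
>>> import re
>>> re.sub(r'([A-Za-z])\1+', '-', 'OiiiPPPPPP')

A backreference is literal: `\1` must see the identical characters the first group matched.
Matches: at [1:4] → 'iii'; at [4:10] → 'PPPPPP'.
Each match is replaced by '-'.

'O--'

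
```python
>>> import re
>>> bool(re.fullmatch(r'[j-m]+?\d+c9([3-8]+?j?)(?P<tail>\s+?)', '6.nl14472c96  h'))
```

False

`fullmatch` succeeds only if the pattern covers the string from start to end.
Here there's no way to consume every character, so the call returns None, and `bool(None)` is False.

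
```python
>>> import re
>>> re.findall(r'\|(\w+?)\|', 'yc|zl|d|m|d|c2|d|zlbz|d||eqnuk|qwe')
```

['zl', 'm', 'c2', 'zlbz', 'eqnuk']

One capturing group, so `findall` returns just the captured substring from each match — 5 in all.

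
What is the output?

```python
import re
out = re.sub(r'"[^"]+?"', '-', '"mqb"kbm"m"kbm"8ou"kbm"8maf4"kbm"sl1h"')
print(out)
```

Every occurrence is swapped for '-'.

-kbm-kbm-kbm-kbm-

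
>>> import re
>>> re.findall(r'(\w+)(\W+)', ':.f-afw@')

[('f', '-'), ('afw', '@')]

The pattern matches one or more of a word character (captured); then one or more of a non-word character (captured).
Scanning left to right: at [2:4] match 'f-', groups = ('f', '-'); at [4:8] match 'afw@', groups = ('afw', '@').
With 2 capturing groups, `findall` returns a 2-tuple per match.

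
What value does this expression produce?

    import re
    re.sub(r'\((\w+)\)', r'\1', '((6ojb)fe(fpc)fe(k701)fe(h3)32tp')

Matches: at [1:7] → '(6ojb)'; at [9:14] → '(fpc)'; at [16:22] → '(k701)'; at [24:28] → '(h3)'.
`\1` in the replacement pulls in group 1's text for each match.

'(6ojbfefpcfek701feh332tp'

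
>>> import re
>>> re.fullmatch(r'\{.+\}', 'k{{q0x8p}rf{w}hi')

For `fullmatch`, every character of the input must be accounted for by the pattern.
Here there's no way to consume every character, so the call returns None.

None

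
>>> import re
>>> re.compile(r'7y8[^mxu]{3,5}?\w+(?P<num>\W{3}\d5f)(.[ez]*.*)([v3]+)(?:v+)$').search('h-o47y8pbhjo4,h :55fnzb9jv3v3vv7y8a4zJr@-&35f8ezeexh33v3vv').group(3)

The pattern matches the literal '7y8', then 3 to 5 of any character except [mxu] (lazy), then one or more of a word character; then exactly 3 of a non-word character, then a digit, then the literal '5f' (captured as 'num'); then any character, then zero or more of one of [ez], then zero or more of any character (captured); then one or more of one of [v3] (captured); then one or more of a literal 'v' (non-capturing group); then anchored at the end.
Unlike `match`, `search` isn't anchored — it looks for the pattern anywhere in the string.
The match spans [31:58] → '7y8a4zJr@-&35f8ezeexh33v3vv'.
Captured: group 1 = '@-&35f', group 2 = '8ezeexh33v3', group 3 = 'v'.

'v'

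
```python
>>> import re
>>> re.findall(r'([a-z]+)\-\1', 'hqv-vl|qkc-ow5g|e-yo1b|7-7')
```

After group 1 captures some text, `\1` only succeeds where that same text appears again.
Scanning left to right: at [2:5] match 'v-v', group 1 = 'v'.
With a single group, `findall` returns only what that group captured — 1 item.

['v']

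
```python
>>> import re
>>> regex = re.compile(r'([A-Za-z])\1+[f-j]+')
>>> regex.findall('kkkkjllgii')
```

The backreference `\1` re-matches whatever the first group consumed, character for character.
One capturing group, so `findall` returns just the captured substring from each match — 2 in all.

['k', 'l']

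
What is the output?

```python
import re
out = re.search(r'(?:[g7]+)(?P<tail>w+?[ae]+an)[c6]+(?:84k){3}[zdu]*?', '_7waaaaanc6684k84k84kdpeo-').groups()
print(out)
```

('waaaaan',)

The match spans [1:21] → '7waaaaanc6684k84k84k'.
Captured: group 1 = 'waaaaan'.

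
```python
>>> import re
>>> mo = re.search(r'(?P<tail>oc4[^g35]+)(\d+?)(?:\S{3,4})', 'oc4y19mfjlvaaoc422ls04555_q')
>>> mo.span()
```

The match spans [0:27] → 'oc4y19mfjlvaaoc422ls04555_q'.

(0, 27)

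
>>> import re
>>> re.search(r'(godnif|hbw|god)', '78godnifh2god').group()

'godnif'

`|` is ordered: at each position the engine commits to the first alternative that works.
`re.search` scans for the first position where the pattern succeeds.
The match spans [2:8] → 'godnif'.
Captured: group 1 = 'godnif'.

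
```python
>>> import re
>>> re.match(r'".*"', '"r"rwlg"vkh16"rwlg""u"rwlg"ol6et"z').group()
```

'"r"rwlg"vkh16"rwlg""u"rwlg"ol6et"'

`re.match` only tries the pattern at the start of the string.
The match spans [0:33] → '"r"rwlg"vkh16"rwlg""u"rwlg"ol6et"'.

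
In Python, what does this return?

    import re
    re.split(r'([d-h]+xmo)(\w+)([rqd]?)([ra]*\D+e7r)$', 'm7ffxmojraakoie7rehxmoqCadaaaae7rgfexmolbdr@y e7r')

`re.split` interleaves the captured-group text with the surrounding fragments.

['m7', 'ffxmo', 'jraakoie7rehxmoqCadaaaae7rgfexmolbdr', '', '@y e7r', '']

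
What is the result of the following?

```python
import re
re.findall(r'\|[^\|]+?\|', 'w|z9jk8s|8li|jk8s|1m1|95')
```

Walking the string: at [1:9] → '|z9jk8s|'; at [12:18] → '|jk8s|'.
Since nothing is captured, `findall` lists the 2 matched substrings directly.

['|z9jk8s|', '|jk8s|']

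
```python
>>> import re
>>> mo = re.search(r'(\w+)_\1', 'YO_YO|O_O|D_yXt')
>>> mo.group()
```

'YO_YO'

A backreference is literal: `\1` must see the identical characters the first group matched.
`search` walks the string left to right and returns the first match it finds.
The match spans [0:5] → 'YO_YO'.
Captured: group 1 = 'YO'.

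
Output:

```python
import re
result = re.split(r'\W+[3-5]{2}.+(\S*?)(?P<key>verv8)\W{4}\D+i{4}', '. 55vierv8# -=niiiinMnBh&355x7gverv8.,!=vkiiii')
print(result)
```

['', '', 'verv8', '']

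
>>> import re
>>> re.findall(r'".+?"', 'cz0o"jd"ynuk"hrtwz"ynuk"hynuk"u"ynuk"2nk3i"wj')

['"jd"', '"hrtwz"', '"hynuk"', '"ynuk"']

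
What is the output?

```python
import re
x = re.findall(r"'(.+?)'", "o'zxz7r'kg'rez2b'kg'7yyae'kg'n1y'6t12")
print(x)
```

['zxz7r', 'rez2b', '7yyae', 'n1y']

A non-greedy quantifier consumes as few characters as it can — just enough that the remainder of the pattern still matches from where it stops; whatever follows it matches normally.
Scanning left to right: at [1:8] match "'zxz7r'", group 1 = 'zxz7r'; at [10:17] match "'rez2b'", group 1 = 'rez2b'; at [19:26] match "'7yyae'", group 1 = '7yyae'; at [28:33] match "'n1y'", group 1 = 'n1y'.
Because there's exactly one group, `findall` drops the full match and keeps group 1 from each hit.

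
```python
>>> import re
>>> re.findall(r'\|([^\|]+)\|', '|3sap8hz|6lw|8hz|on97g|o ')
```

['3sap8hz', '8hz']

One capturing group, so `findall` returns just the captured substring from each match — 2 in all.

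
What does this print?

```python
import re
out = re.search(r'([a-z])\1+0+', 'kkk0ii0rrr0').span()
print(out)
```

`\1` has to match the exact text group 1 already captured.
The match spans [0:4] → 'kkk0'.

(0, 4)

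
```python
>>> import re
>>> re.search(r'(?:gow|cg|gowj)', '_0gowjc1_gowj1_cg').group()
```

'gow'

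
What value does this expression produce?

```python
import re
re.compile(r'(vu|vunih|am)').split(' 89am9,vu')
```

[' 89', 'am', '9,', 'vu', '']

Matches to split on: at [3:5] → 'am'; at [7:9] → 'vu'.
The group in the pattern means `split` returns the separators' captures alongside the pieces.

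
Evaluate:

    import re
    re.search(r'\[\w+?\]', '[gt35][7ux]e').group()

'[gt35]'

The match spans [0:6] → '[gt35]'.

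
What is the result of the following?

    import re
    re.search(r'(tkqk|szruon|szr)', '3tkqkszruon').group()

The match spans [1:5] → 'tkqk'.

'tkqk'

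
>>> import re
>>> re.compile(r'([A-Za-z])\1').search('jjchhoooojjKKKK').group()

`\1` has to match the exact text group 1 already captured.
Unlike `match`, `search` isn't anchored — it looks for the pattern anywhere in the string.
The match spans [0:2] → 'jj'.
Captured: group 1 = 'j'.

'jj'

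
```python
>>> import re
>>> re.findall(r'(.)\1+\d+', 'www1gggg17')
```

The backreference `\1` re-matches whatever the first group consumed, character for character.
Walking the string: at [0:4] match 'www1', group 1 = 'w'; at [4:10] match 'gggg17', group 1 = 'g'.
With a single group, `findall` returns only what that group captured — 2 items.

['w', 'g']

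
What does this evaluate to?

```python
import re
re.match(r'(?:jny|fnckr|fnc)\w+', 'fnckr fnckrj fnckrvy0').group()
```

'fnckr'

`re.match` won't scan ahead — the pattern has to work from the very first character.
The match spans [0:5] → 'fnckr'.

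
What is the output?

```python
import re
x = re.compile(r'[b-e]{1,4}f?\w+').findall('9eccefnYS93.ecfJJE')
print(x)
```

The pattern matches 1 to 4 of a character in [b-e], then optionally the literal 'f'; then one or more of a word character.
Since nothing is captured, `findall` lists the 2 matched substrings directly.

['eccefnYS93', 'ecfJJE']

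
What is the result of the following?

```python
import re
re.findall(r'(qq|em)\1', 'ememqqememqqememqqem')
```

['em', 'em', 'em']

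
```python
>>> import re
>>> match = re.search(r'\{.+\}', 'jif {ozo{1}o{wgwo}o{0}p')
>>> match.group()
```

'{ozo{1}o{wgwo}o{0}'

`re.search` scans for the first position where the pattern succeeds.
The match spans [4:22] → '{ozo{1}o{wgwo}o{0}'.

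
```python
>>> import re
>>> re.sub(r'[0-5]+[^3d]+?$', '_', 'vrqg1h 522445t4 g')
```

This matches one or more of a character in [0-5]; then one or more of any character except [3d] (lazy); then anchored at the end.
Matches: at [4:17] → '1h 522445t4 g'.
Every occurrence is swapped for '_'.

'vrqg_'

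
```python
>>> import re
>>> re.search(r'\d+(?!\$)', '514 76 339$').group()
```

'514'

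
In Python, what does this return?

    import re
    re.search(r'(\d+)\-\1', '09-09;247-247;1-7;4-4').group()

`\1` is not a pattern — it's the concrete string captured by group 1, re-applied verbatim.
The match spans [0:5] → '09-09'.

'09-09'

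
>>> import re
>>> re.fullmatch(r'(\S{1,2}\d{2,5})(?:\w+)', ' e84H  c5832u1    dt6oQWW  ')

`re.fullmatch` requires the pattern to consume the entire string.
Here the pattern can't cover the whole string, so the call returns None.

None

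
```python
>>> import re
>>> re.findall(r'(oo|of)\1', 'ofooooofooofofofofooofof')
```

['oo', 'of', 'of', 'of']

`\1` is not a pattern — it's the concrete string captured by group 1, re-applied verbatim.
Matches: at [2:6] match 'oooo', group 1 = 'oo'; at [10:14] match 'ofof', group 1 = 'of'; at [14:18] match 'ofof', group 1 = 'of'; at [20:24] match 'ofof', group 1 = 'of'.
One capturing group, so `findall` returns just the captured substring from each match — 4 in all.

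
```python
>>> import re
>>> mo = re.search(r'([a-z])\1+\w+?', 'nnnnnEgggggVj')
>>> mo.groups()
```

The match spans [0:6] → 'nnnnnE'.
Captured: group 1 = 'n'.

('n',)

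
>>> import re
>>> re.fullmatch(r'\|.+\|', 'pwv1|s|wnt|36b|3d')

None

`re.fullmatch` is like wrapping the pattern in `^…$` (in single-line mode).
Here there's no way to consume every character, so the call returns None.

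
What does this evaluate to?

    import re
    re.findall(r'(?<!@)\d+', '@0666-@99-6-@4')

['666', '9', '6']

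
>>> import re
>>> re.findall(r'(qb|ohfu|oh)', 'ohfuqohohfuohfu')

['ohfu', 'oh', 'ohfu', 'ohfu']

The regex engine tests alternatives in the order written; an earlier branch that matches wins even if a later one would match more.
Because there's exactly one group, `findall` drops the full match and keeps group 1 from each hit.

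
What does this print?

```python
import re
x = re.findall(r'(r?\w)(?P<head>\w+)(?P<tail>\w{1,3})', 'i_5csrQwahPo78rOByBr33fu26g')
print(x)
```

Pattern: optionally a literal 'r', then a word character (captured); then one or more of a word character (captured as 'head'); then 1 to 3 of a word character (captured as 'tail').
Matches: at [0:27] match 'i_5csrQwahPo78rOByBr33fu26g', groups = ('i', '_5csrQwahPo78rOByBr33fu26', 'g').
Multiple groups make `findall` return tuples — one 3-tuple for the one match.

[('i', '_5csrQwahPo78rOByBr33fu26', 'g')]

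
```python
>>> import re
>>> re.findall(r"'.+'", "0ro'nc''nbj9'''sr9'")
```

Matches: at [3:19] → "'nc''nbj9'''sr9'".
Since nothing is captured, `findall` lists the 1 matched substring directly.

["'nc''nbj9'''sr9'"]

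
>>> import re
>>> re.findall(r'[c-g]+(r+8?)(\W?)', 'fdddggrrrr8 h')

This matches one or more of a character in [c-g]; then one or more of the literal 'r', then optionally the literal '8' (captured); then optionally a non-word character (captured).
Walking the string: at [0:12] match 'fdddggrrrr8 ', groups = ('rrrr8', ' ').
2 groups means the one result is a tuple of 2 captured strings — 1 here.

[('rrrr8', ' ')]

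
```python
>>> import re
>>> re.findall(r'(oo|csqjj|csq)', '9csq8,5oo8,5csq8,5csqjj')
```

Alternation tries branches left to right and keeps the first one that lets the overall match succeed at that position.
One capturing group, so `findall` returns just the captured substring from each match — 4 in all.

['csq', 'oo', 'csq', 'csqjj']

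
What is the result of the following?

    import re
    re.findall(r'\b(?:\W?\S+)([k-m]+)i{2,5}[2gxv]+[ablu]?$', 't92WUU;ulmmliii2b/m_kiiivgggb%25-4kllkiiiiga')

['k']

This matches a word boundary (`\b`, zero-width); then optionally a non-word character, then one or more of a non-whitespace character (non-capturing group); then one or more of a character in [k-m] (captured); then 2 to 5 of a literal 'i', then one or more of one of [2gxv], then optionally one of [ablu]; then anchored at the end.
Because there's exactly one group, `findall` drops the full match and keeps group 1 from the one hit.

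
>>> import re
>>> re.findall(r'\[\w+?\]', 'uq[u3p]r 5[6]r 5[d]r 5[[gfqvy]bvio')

['[u3p]', '[6]', '[d]', '[gfqvy]']

Matches: at [2:7] → '[u3p]'; at [10:13] → '[6]'; at [16:19] → '[d]'; at [23:30] → '[gfqvy]'.
`findall` yields the raw match text (4 of them) because the pattern has no groups.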